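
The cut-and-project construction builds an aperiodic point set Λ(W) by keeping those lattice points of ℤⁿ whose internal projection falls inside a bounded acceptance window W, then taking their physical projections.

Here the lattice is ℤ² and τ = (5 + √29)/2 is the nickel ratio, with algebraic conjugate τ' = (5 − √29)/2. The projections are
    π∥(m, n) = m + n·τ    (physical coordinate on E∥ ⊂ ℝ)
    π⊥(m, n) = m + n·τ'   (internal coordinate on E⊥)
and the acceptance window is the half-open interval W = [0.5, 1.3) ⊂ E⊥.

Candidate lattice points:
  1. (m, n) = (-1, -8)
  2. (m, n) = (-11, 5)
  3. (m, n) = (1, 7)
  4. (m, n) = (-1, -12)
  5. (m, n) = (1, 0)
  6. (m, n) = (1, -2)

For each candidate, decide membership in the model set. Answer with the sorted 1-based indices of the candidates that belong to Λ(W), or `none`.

Numerically τ ≈ 5.19258 and τ' = −1/τ ≈ -0.19258.
candidate 1: (m,n)=(-1,-8) → π∥ = -1-8·τ ≈ -42.54066, π⊥ = -1-8·τ' ≈ 0.54066 ∈ [0.5, 1.3) ⇒ IN Λ
candidate 2: (m,n)=(-11,5) → π∥ = -11+5·τ ≈ 14.96291, π⊥ = -11+5·τ' ≈ -11.96291 ∉ [0.5, 1.3) ⇒ out
candidate 3: (m,n)=(1,7) → π∥ = 1+7·τ ≈ 37.34808, π⊥ = 1+7·τ' ≈ -0.34808 ∉ [0.5, 1.3) ⇒ out
candidate 4: (m,n)=(-1,-12) → π∥ = -1-12·τ ≈ -63.31099, π⊥ = -1-12·τ' ≈ 1.31099 ∉ [0.5, 1.3) ⇒ out
candidate 5: (m,n)=(1,0) → π∥ = 1+0·τ ≈ 1.00000, π⊥ = 1+0·τ' ≈ 1.00000 ∈ [0.5, 1.3) ⇒ IN Λ
candidate 6: (m,n)=(1,-2) → π∥ = 1-2·τ ≈ -9.38516, π⊥ = 1-2·τ' ≈ 1.38516 ∉ [0.5, 1.3) ⇒ out

1, 5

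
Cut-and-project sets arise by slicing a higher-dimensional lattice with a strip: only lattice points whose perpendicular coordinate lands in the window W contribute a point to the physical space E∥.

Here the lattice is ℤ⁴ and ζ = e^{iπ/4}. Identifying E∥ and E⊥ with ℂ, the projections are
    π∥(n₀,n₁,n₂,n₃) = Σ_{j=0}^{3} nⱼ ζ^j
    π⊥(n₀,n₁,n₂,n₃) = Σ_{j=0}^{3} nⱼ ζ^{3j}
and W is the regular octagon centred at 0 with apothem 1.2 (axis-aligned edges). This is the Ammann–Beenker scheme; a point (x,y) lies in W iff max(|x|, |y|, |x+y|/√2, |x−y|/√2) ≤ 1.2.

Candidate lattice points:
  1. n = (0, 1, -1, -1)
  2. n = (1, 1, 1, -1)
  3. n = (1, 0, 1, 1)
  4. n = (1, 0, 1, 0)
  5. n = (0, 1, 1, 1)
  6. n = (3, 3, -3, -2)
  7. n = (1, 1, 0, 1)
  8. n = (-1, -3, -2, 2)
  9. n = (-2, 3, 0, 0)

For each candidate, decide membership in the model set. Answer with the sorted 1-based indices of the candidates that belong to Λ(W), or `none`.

π⊥(n) = n₀ + n₁ζ³ + n₂ζ⁶ + n₃ζ⁹ where ζ = e^{iπ/4}.
#1 (0, 1, -1, -1): internal (-1.41421, 1.00000); octagon support 1.70711 vs apothem 1.2 → ∉ W
#2 (1, 1, 1, -1): internal (-0.41421, -1.00000); octagon support 1.00000 vs apothem 1.2 → ∈ W
#3 (1, 0, 1, 1): internal (1.70711, -0.29289); octagon support 1.70711 vs apothem 1.2 → ∉ W
#4 (1, 0, 1, 0): internal (1.00000, -1.00000); octagon support 1.41421 vs apothem 1.2 → ∉ W
#5 (0, 1, 1, 1): internal (0.00000, 0.41421); octagon support 0.41421 vs apothem 1.2 → ∈ W
#6 (3, 3, -3, -2): internal (-0.53553, 3.70711); octagon support 3.70711 vs apothem 1.2 → ∉ W
#7 (1, 1, 0, 1): internal (1.00000, 1.41421); octagon support 1.70711 vs apothem 1.2 → ∉ W
#8 (-1, -3, -2, 2): internal (2.53553, 1.29289); octagon support 2.70711 vs apothem 1.2 → ∉ W
#9 (-2, 3, 0, 0): internal (-4.12132, 2.12132); octagon support 4.41421 vs apothem 1.2 → ∉ W

2, 5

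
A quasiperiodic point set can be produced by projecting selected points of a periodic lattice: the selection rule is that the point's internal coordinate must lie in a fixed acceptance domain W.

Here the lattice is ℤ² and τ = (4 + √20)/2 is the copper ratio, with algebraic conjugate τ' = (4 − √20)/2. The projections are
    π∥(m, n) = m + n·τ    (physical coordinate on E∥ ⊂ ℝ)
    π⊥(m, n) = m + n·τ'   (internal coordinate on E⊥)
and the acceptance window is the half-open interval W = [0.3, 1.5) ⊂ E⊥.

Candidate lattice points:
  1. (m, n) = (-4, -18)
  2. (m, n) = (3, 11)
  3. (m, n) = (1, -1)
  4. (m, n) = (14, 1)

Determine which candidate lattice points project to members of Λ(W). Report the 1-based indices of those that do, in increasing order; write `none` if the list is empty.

2, 3

Compute τ' = (4−√20)/2 = -0.2361, so π⊥(m,n) = m -0.2361·n.
candidate 1: (m,n)=(-4,-18) → π∥ = -4-18·τ ≈ -80.2492, π⊥ = -4-18·τ' ≈ 0.2492 ∉ [0.3, 1.5) ⇒ out
candidate 2: (m,n)=(3,11) → π∥ = 3+11·τ ≈ 49.5967, π⊥ = 3+11·τ' ≈ 0.4033 ∈ [0.3, 1.5) ⇒ IN Λ
candidate 3: (m,n)=(1,-1) → π∥ = 1-1·τ ≈ -3.2361, π⊥ = 1-1·τ' ≈ 1.2361 ∈ [0.3, 1.5) ⇒ IN Λ
candidate 4: (m,n)=(14,1) → π∥ = 14+1·τ ≈ 18.2361, π⊥ = 14+1·τ' ≈ 13.7639 ∉ [0.3, 1.5) ⇒ out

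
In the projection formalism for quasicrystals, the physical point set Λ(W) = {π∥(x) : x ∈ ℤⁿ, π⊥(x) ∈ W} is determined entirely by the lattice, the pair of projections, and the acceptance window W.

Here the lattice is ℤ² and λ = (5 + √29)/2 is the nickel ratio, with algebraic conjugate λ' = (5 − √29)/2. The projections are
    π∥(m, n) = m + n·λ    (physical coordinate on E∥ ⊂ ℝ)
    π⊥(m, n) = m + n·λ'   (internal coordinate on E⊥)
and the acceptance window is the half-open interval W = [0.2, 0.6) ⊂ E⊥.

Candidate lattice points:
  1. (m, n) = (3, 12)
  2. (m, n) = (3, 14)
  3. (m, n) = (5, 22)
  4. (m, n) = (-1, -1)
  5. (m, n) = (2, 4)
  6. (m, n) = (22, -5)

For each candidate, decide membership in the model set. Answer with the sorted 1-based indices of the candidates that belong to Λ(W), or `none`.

2

Compute λ' = (5−√29)/2 = -0.1926, so π⊥(m,n) = m -0.1926·n.
[1] lift (3,12): star map gives 0.6890; window check 0.2 ≤ 0.6890 < 0.6 is false → out
[2] lift (3,14): star map gives 0.3038; window check 0.2 ≤ 0.3038 < 0.6 is true → IN Λ
[3] lift (5,22): star map gives 0.7632; window check 0.2 ≤ 0.7632 < 0.6 is false → out
[4] lift (-1,-1): star map gives -0.8074; window check 0.2 ≤ -0.8074 < 0.6 is false → out
[5] lift (2,4): star map gives 1.2297; window check 0.2 ≤ 1.2297 < 0.6 is false → out
[6] lift (22,-5): star map gives 22.9629; window check 0.2 ≤ 22.9629 < 0.6 is false → out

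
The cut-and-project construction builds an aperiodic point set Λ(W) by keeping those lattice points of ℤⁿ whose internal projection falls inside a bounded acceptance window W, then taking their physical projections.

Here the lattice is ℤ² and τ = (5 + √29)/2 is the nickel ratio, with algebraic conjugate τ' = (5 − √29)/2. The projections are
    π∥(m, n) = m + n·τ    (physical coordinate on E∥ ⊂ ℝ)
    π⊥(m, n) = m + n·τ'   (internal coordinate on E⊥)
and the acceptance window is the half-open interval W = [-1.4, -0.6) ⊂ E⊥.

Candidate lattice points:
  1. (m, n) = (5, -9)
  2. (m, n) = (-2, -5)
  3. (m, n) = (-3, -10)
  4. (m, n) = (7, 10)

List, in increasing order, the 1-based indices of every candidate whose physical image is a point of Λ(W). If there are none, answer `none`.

Numerically τ ≈ 5.192582 and τ' = −1/τ ≈ -0.192582.
[1] lift (5,-9): star map gives 6.733242; window check -1.4 ≤ 6.733242 < -0.6 is false → out
[2] lift (-2,-5): star map gives -1.037088; window check -1.4 ≤ -1.037088 < -0.6 is true → IN Λ
[3] lift (-3,-10): star map gives -1.074176; window check -1.4 ≤ -1.074176 < -0.6 is true → IN Λ
[4] lift (7,10): star map gives 5.074176; window check -1.4 ≤ 5.074176 < -0.6 is false → out

2, 3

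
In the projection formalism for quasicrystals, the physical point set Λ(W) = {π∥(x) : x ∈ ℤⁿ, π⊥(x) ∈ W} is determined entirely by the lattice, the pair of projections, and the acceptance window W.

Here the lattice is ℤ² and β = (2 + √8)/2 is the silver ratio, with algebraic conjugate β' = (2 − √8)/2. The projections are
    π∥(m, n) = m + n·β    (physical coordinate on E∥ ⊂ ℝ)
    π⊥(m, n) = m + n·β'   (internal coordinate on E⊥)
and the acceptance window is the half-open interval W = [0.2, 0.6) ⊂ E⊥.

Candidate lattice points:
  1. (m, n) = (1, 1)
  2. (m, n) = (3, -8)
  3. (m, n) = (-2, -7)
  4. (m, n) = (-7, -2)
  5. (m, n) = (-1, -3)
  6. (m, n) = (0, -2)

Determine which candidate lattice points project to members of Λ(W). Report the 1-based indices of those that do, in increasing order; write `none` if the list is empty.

β' = (2−√8)/2 ≈ -0.4142.
candidate 1: (m,n)=(1,1) → π∥ = 1+1·β ≈ 3.4142, π⊥ = 1+1·β' ≈ 0.5858 ∈ [0.2, 0.6) ⇒ IN Λ
candidate 2: (m,n)=(3,-8) → π∥ = 3-8·β ≈ -16.3137, π⊥ = 3-8·β' ≈ 6.3137 ∉ [0.2, 0.6) ⇒ out
candidate 3: (m,n)=(-2,-7) → π∥ = -2-7·β ≈ -18.8995, π⊥ = -2-7·β' ≈ 0.8995 ∉ [0.2, 0.6) ⇒ out
candidate 4: (m,n)=(-7,-2) → π∥ = -7-2·β ≈ -11.8284, π⊥ = -7-2·β' ≈ -6.1716 ∉ [0.2, 0.6) ⇒ out
candidate 5: (m,n)=(-1,-3) → π∥ = -1-3·β ≈ -8.2426, π⊥ = -1-3·β' ≈ 0.2426 ∈ [0.2, 0.6) ⇒ IN Λ
candidate 6: (m,n)=(0,-2) → π∥ = 0-2·β ≈ -4.8284, π⊥ = 0-2·β' ≈ 0.8284 ∉ [0.2, 0.6) ⇒ out

1, 5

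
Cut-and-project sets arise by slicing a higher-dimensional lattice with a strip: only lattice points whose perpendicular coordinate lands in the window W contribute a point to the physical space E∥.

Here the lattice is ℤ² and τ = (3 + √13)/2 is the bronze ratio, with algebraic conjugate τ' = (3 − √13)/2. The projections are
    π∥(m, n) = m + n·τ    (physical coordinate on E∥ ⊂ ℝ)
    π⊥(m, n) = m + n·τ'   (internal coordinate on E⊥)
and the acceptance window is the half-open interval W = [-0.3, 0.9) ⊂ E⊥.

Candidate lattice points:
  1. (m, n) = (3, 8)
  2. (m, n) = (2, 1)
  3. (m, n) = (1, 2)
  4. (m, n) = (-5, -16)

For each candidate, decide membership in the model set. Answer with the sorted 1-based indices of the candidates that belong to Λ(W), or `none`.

1, 3, 4

Compute τ' = (3−√13)/2 = -0.30278, so π⊥(m,n) = m -0.30278·n.
candidate 1: (m,n)=(3,8) → π∥ = 3+8·τ ≈ 29.42221, π⊥ = 3+8·τ' ≈ 0.57779 ∈ [-0.3, 0.9) ⇒ IN Λ
candidate 2: (m,n)=(2,1) → π∥ = 2+1·τ ≈ 5.30278, π⊥ = 2+1·τ' ≈ 1.69722 ∉ [-0.3, 0.9) ⇒ out
candidate 3: (m,n)=(1,2) → π∥ = 1+2·τ ≈ 7.60555, π⊥ = 1+2·τ' ≈ 0.39445 ∈ [-0.3, 0.9) ⇒ IN Λ
candidate 4: (m,n)=(-5,-16) → π∥ = -5-16·τ ≈ -57.84441, π⊥ = -5-16·τ' ≈ -0.15559 ∈ [-0.3, 0.9) ⇒ IN Λ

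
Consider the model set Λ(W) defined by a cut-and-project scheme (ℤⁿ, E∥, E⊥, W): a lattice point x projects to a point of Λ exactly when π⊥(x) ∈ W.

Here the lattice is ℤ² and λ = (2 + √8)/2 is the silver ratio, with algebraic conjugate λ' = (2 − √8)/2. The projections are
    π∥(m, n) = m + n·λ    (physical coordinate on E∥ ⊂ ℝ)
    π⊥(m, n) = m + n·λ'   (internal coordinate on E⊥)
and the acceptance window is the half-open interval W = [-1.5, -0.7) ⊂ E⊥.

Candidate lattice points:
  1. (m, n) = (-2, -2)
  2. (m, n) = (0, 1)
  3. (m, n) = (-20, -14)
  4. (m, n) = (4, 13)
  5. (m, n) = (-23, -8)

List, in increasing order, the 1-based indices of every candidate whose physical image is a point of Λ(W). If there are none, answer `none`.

1, 4

Compute λ' = (2−√8)/2 = -0.414214, so π⊥(m,n) = m -0.414214·n.
[1] lift (-2,-2): star map gives -1.171573; window check -1.5 ≤ -1.171573 < -0.7 is true → IN Λ
[2] lift (0,1): star map gives -0.414214; window check -1.5 ≤ -0.414214 < -0.7 is false → out
[3] lift (-20,-14): star map gives -14.201010; window check -1.5 ≤ -14.201010 < -0.7 is false → out
[4] lift (4,13): star map gives -1.384776; window check -1.5 ≤ -1.384776 < -0.7 is true → IN Λ
[5] lift (-23,-8): star map gives -19.686292; window check -1.5 ≤ -19.686292 < -0.7 is false → out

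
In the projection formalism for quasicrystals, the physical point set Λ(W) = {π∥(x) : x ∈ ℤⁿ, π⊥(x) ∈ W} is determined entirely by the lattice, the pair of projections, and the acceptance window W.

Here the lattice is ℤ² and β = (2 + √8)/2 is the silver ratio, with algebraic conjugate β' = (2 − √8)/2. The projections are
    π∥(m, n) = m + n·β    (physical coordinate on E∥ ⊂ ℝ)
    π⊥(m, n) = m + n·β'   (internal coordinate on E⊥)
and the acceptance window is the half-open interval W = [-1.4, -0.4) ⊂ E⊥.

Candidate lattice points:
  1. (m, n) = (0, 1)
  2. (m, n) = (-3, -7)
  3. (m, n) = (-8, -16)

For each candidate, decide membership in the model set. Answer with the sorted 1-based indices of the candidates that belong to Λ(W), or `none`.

1, 3

Compute β' = (2−√8)/2 = -0.41421, so π⊥(m,n) = m -0.41421·n.
candidate 1: (m,n)=(0,1) → π∥ = 0+1·β ≈ 2.41421, π⊥ = 0+1·β' ≈ -0.41421 ∈ [-1.4, -0.4) ⇒ IN Λ
candidate 2: (m,n)=(-3,-7) → π∥ = -3-7·β ≈ -19.89949, π⊥ = -3-7·β' ≈ -0.10051 ∉ [-1.4, -0.4) ⇒ out
candidate 3: (m,n)=(-8,-16) → π∥ = -8-16·β ≈ -46.62742, π⊥ = -8-16·β' ≈ -1.37258 ∈ [-1.4, -0.4) ⇒ IN Λ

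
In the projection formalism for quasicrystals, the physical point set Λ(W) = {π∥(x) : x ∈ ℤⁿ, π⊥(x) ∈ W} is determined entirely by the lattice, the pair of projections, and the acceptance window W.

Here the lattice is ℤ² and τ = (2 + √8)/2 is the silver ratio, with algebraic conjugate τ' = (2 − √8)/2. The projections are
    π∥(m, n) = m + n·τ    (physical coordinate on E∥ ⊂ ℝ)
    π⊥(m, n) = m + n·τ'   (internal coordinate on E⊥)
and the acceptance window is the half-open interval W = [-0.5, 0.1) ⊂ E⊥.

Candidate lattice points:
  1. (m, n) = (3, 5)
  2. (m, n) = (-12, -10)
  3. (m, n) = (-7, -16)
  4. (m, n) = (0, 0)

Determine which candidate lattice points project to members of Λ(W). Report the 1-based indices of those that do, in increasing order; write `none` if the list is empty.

3, 4

Compute τ' = (2−√8)/2 = -0.414214, so π⊥(m,n) = m -0.414214·n.
#1 (3,5): internal coord 3 + (5)·τ' = +0.928932; +0.928932 ∉ [-0.5, 0.1) → out
#2 (-12,-10): internal coord -12 + (-10)·τ' = -7.857864; -7.857864 ∉ [-0.5, 0.1) → out
#3 (-7,-16): internal coord -7 + (-16)·τ' = -0.372583; -0.372583 ∈ [-0.5, 0.1) → IN Λ
#4 (0,0): internal coord 0 + (0)·τ' = +0.000000; +0.000000 ∈ [-0.5, 0.1) → IN Λ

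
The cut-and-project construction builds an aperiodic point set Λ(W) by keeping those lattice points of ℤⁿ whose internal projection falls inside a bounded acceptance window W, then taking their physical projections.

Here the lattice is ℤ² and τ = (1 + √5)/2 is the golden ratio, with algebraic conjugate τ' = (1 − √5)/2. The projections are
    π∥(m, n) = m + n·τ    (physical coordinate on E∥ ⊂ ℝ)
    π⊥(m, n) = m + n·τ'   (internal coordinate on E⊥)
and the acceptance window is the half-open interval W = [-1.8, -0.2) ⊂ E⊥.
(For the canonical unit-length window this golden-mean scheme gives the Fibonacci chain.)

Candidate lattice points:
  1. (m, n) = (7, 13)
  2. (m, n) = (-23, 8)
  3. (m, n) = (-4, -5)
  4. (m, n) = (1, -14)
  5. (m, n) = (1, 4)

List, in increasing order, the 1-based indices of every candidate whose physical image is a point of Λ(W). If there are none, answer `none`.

τ' = (1−√5)/2 ≈ -0.618034.
#1 (7,13): internal coord 7 + (13)·τ' = -1.034442; -1.034442 ∈ [-1.8, -0.2) → IN Λ
#2 (-23,8): internal coord -23 + (8)·τ' = -27.944272; -27.944272 ∉ [-1.8, -0.2) → out
#3 (-4,-5): internal coord -4 + (-5)·τ' = -0.909830; -0.909830 ∈ [-1.8, -0.2) → IN Λ
#4 (1,-14): internal coord 1 + (-14)·τ' = +9.652476; +9.652476 ∉ [-1.8, -0.2) → out
#5 (1,4): internal coord 1 + (4)·τ' = -1.472136; -1.472136 ∈ [-1.8, -0.2) → IN Λ

1, 3, 5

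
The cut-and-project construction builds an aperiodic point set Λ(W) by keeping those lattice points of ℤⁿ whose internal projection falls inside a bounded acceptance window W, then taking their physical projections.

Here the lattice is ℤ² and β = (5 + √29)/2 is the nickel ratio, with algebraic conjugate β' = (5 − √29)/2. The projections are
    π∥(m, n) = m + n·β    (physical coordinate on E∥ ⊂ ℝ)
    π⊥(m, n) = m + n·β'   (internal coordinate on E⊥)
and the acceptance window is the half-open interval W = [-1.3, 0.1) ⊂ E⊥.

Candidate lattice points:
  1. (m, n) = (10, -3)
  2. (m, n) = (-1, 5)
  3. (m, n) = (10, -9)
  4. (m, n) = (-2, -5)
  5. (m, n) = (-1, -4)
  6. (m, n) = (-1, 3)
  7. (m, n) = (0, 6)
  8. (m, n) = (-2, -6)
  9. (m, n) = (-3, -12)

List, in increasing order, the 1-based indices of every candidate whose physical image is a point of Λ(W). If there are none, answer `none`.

β' = (5−√29)/2 ≈ -0.192582.
candidate 1: (m,n)=(10,-3) → π∥ = 10-3·β ≈ -5.577747, π⊥ = 10-3·β' ≈ 10.577747 ∉ [-1.3, 0.1) ⇒ out
candidate 2: (m,n)=(-1,5) → π∥ = -1+5·β ≈ 24.962912, π⊥ = -1+5·β' ≈ -1.962912 ∉ [-1.3, 0.1) ⇒ out
candidate 3: (m,n)=(10,-9) → π∥ = 10-9·β ≈ -36.733242, π⊥ = 10-9·β' ≈ 11.733242 ∉ [-1.3, 0.1) ⇒ out
candidate 4: (m,n)=(-2,-5) → π∥ = -2-5·β ≈ -27.962912, π⊥ = -2-5·β' ≈ -1.037088 ∈ [-1.3, 0.1) ⇒ IN Λ
candidate 5: (m,n)=(-1,-4) → π∥ = -1-4·β ≈ -21.770330, π⊥ = -1-4·β' ≈ -0.229670 ∈ [-1.3, 0.1) ⇒ IN Λ
candidate 6: (m,n)=(-1,3) → π∥ = -1+3·β ≈ 14.577747, π⊥ = -1+3·β' ≈ -1.577747 ∉ [-1.3, 0.1) ⇒ out
candidate 7: (m,n)=(0,6) → π∥ = 0+6·β ≈ 31.155494, π⊥ = 0+6·β' ≈ -1.155494 ∈ [-1.3, 0.1) ⇒ IN Λ
candidate 8: (m,n)=(-2,-6) → π∥ = -2-6·β ≈ -33.155494, π⊥ = -2-6·β' ≈ -0.844506 ∈ [-1.3, 0.1) ⇒ IN Λ
candidate 9: (m,n)=(-3,-12) → π∥ = -3-12·β ≈ -65.310989, π⊥ = -3-12·β' ≈ -0.689011 ∈ [-1.3, 0.1) ⇒ IN Λ

4, 5, 7, 8, 9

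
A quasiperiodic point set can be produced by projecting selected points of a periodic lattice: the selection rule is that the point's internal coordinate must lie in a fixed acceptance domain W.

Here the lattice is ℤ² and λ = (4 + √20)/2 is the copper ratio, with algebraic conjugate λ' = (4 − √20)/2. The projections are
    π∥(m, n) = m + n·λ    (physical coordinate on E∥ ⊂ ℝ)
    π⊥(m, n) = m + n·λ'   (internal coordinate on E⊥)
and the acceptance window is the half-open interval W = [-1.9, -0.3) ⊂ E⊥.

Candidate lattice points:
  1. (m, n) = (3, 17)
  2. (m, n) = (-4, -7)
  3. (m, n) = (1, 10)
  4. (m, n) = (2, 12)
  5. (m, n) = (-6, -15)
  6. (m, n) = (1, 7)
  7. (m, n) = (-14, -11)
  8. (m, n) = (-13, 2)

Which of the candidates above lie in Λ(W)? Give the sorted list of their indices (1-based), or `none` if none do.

Numerically λ ≈ 4.23607 and λ' = −1/λ ≈ -0.23607.
candidate 1: (m,n)=(3,17) → π∥ = 3+17·λ ≈ 75.01316, π⊥ = 3+17·λ' ≈ -1.01316 ∈ [-1.9, -0.3) ⇒ IN Λ
candidate 2: (m,n)=(-4,-7) → π∥ = -4-7·λ ≈ -33.65248, π⊥ = -4-7·λ' ≈ -2.34752 ∉ [-1.9, -0.3) ⇒ out
candidate 3: (m,n)=(1,10) → π∥ = 1+10·λ ≈ 43.36068, π⊥ = 1+10·λ' ≈ -1.36068 ∈ [-1.9, -0.3) ⇒ IN Λ
candidate 4: (m,n)=(2,12) → π∥ = 2+12·λ ≈ 52.83282, π⊥ = 2+12·λ' ≈ -0.83282 ∈ [-1.9, -0.3) ⇒ IN Λ
candidate 5: (m,n)=(-6,-15) → π∥ = -6-15·λ ≈ -69.54102, π⊥ = -6-15·λ' ≈ -2.45898 ∉ [-1.9, -0.3) ⇒ out
candidate 6: (m,n)=(1,7) → π∥ = 1+7·λ ≈ 30.65248, π⊥ = 1+7·λ' ≈ -0.65248 ∈ [-1.9, -0.3) ⇒ IN Λ
candidate 7: (m,n)=(-14,-11) → π∥ = -14-11·λ ≈ -60.59675, π⊥ = -14-11·λ' ≈ -11.40325 ∉ [-1.9, -0.3) ⇒ out
candidate 8: (m,n)=(-13,2) → π∥ = -13+2·λ ≈ -4.52786, π⊥ = -13+2·λ' ≈ -13.47214 ∉ [-1.9, -0.3) ⇒ out

1, 3, 4, 6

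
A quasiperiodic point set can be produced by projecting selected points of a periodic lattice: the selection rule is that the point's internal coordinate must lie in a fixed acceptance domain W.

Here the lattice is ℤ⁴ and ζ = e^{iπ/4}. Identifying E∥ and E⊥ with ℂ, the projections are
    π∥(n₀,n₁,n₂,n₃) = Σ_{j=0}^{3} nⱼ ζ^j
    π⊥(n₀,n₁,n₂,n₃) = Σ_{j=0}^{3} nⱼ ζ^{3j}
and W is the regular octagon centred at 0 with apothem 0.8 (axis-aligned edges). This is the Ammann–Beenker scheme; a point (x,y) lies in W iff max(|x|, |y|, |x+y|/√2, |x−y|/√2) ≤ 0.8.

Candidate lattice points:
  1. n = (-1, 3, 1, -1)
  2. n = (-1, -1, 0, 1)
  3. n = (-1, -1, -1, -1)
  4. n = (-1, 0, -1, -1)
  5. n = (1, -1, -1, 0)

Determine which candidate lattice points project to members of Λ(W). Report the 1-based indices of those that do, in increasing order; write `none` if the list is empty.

With ζ = e^{iπ/4} the internal vectors are ζ^0,ζ^3,ζ^6,ζ^9.
#1 (-1, 3, 1, -1): internal (-3.828427, 0.414214); octagon support 3.828427 vs apothem 0.8 → ∉ W
#2 (-1, -1, 0, 1): internal (0.414214, 0.000000); octagon support 0.414214 vs apothem 0.8 → ∈ W
#3 (-1, -1, -1, -1): internal (-1.000000, -0.414214); octagon support 1.000000 vs apothem 0.8 → ∉ W
#4 (-1, 0, -1, -1): internal (-1.707107, 0.292893); octagon support 1.707107 vs apothem 0.8 → ∉ W
#5 (1, -1, -1, 0): internal (1.707107, 0.292893); octagon support 1.707107 vs apothem 0.8 → ∉ W

2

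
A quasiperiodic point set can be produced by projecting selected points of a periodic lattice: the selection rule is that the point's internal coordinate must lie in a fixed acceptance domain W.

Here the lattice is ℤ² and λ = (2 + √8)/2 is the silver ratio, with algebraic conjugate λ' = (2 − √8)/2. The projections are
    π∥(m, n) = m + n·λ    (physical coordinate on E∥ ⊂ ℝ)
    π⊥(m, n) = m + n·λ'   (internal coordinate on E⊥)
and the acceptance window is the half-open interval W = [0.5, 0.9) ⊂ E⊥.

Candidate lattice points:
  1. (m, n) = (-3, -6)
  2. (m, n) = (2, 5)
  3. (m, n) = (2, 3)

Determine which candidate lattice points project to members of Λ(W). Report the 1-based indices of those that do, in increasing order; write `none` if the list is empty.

Numerically λ ≈ 2.4142 and λ' = −1/λ ≈ -0.4142.
candidate 1: (m,n)=(-3,-6) → π∥ = -3-6·λ ≈ -17.4853, π⊥ = -3-6·λ' ≈ -0.5147 ∉ [0.5, 0.9) ⇒ out
candidate 2: (m,n)=(2,5) → π∥ = 2+5·λ ≈ 14.0711, π⊥ = 2+5·λ' ≈ -0.0711 ∉ [0.5, 0.9) ⇒ out
candidate 3: (m,n)=(2,3) → π∥ = 2+3·λ ≈ 9.2426, π⊥ = 2+3·λ' ≈ 0.7574 ∈ [0.5, 0.9) ⇒ IN Λ

3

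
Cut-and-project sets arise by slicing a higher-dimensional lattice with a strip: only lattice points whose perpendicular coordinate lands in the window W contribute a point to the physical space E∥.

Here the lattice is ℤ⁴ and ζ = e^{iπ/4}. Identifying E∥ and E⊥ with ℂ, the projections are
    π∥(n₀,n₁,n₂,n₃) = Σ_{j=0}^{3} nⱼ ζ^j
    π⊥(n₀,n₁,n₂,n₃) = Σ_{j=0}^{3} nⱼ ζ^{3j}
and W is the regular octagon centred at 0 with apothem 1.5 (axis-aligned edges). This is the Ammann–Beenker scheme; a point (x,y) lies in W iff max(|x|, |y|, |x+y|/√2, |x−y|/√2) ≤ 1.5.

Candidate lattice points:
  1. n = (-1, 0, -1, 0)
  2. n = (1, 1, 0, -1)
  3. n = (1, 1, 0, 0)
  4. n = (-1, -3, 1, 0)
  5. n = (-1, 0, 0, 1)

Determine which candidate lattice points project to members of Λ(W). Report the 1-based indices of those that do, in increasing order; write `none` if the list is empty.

1, 2, 3, 5

π⊥(n) = n₀ + n₁ζ³ + n₂ζ⁶ + n₃ζ⁹ where ζ = e^{iπ/4}.
candidate 1: n = (-1, 0, -1, 0) → π⊥ ≈ (-1.0000, +1.0000); max(|x|,|y|,|x±y|/√2) = 1.4142 ≤ 1.5 ⇒ ∈ W
candidate 2: n = (1, 1, 0, -1) → π⊥ ≈ (-0.4142, +0.0000); max(|x|,|y|,|x±y|/√2) = 0.4142 ≤ 1.5 ⇒ ∈ W
candidate 3: n = (1, 1, 0, 0) → π⊥ ≈ (+0.2929, +0.7071); max(|x|,|y|,|x±y|/√2) = 0.7071 ≤ 1.5 ⇒ ∈ W
candidate 4: n = (-1, -3, 1, 0) → π⊥ ≈ (+1.1213, -3.1213); max(|x|,|y|,|x±y|/√2) = 3.1213 > 1.5 ⇒ ∉ W
candidate 5: n = (-1, 0, 0, 1) → π⊥ ≈ (-0.2929, +0.7071); max(|x|,|y|,|x±y|/√2) = 0.7071 ≤ 1.5 ⇒ ∈ W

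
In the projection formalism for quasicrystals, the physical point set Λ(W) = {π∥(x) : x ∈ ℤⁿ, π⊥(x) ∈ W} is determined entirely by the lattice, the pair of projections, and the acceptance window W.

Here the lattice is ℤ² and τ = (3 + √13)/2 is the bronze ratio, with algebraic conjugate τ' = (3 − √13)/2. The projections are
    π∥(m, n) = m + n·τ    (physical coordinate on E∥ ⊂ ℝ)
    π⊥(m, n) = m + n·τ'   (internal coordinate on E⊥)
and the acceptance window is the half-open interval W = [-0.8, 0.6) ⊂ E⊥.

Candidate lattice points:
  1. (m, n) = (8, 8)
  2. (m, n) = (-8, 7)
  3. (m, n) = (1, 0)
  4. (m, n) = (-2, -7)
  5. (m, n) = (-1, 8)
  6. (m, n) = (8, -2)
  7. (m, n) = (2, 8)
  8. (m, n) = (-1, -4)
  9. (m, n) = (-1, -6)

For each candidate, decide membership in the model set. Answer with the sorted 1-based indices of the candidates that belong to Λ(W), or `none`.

Compute τ' = (3−√13)/2 = -0.3028, so π⊥(m,n) = m -0.3028·n.
[1] lift (8,8): star map gives 5.5778; window check -0.8 ≤ 5.5778 < 0.6 is false → out
[2] lift (-8,7): star map gives -10.1194; window check -0.8 ≤ -10.1194 < 0.6 is false → out
[3] lift (1,0): star map gives 1.0000; window check -0.8 ≤ 1.0000 < 0.6 is false → out
[4] lift (-2,-7): star map gives 0.1194; window check -0.8 ≤ 0.1194 < 0.6 is true → IN Λ
[5] lift (-1,8): star map gives -3.4222; window check -0.8 ≤ -3.4222 < 0.6 is false → out
[6] lift (8,-2): star map gives 8.6056; window check -0.8 ≤ 8.6056 < 0.6 is false → out
[7] lift (2,8): star map gives -0.4222; window check -0.8 ≤ -0.4222 < 0.6 is true → IN Λ
[8] lift (-1,-4): star map gives 0.2111; window check -0.8 ≤ 0.2111 < 0.6 is true → IN Λ
[9] lift (-1,-6): star map gives 0.8167; window check -0.8 ≤ 0.8167 < 0.6 is false → out

4, 7, 8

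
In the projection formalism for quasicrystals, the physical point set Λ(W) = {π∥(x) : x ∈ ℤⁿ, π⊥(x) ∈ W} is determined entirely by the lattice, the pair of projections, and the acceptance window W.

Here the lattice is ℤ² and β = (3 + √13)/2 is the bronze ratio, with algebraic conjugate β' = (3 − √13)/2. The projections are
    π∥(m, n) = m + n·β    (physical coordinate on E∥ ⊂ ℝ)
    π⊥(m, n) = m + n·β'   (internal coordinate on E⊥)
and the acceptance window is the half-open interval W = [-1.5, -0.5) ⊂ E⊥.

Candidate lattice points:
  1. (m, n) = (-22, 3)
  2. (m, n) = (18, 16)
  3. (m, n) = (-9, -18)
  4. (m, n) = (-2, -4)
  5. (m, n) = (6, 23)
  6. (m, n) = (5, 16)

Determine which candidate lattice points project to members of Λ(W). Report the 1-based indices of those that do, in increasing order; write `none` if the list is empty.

Compute β' = (3−√13)/2 = -0.3028, so π⊥(m,n) = m -0.3028·n.
candidate 1: (m,n)=(-22,3) → π∥ = -22+3·β ≈ -12.0917, π⊥ = -22+3·β' ≈ -22.9083 ∉ [-1.5, -0.5) ⇒ out
candidate 2: (m,n)=(18,16) → π∥ = 18+16·β ≈ 70.8444, π⊥ = 18+16·β' ≈ 13.1556 ∉ [-1.5, -0.5) ⇒ out
candidate 3: (m,n)=(-9,-18) → π∥ = -9-18·β ≈ -68.4500, π⊥ = -9-18·β' ≈ -3.5500 ∉ [-1.5, -0.5) ⇒ out
candidate 4: (m,n)=(-2,-4) → π∥ = -2-4·β ≈ -15.2111, π⊥ = -2-4·β' ≈ -0.7889 ∈ [-1.5, -0.5) ⇒ IN Λ
candidate 5: (m,n)=(6,23) → π∥ = 6+23·β ≈ 81.9638, π⊥ = 6+23·β' ≈ -0.9638 ∈ [-1.5, -0.5) ⇒ IN Λ
candidate 6: (m,n)=(5,16) → π∥ = 5+16·β ≈ 57.8444, π⊥ = 5+16·β' ≈ 0.1556 ∉ [-1.5, -0.5) ⇒ out

4, 5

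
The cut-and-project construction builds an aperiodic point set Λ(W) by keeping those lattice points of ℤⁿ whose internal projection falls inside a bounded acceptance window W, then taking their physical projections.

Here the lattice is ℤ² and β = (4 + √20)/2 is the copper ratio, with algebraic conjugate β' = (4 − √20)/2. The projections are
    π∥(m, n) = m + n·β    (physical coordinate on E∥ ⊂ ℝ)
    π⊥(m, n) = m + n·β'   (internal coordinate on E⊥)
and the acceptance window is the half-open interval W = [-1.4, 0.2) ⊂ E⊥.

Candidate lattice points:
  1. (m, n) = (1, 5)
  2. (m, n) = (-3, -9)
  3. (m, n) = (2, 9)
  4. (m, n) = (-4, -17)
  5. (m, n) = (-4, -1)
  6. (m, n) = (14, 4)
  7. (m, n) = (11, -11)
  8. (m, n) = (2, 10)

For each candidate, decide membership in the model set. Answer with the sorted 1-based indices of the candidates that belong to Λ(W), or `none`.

1, 2, 3, 4, 8

Numerically β ≈ 4.2361 and β' = −1/β ≈ -0.2361.
candidate 1: (m,n)=(1,5) → π∥ = 1+5·β ≈ 22.1803, π⊥ = 1+5·β' ≈ -0.1803 ∈ [-1.4, 0.2) ⇒ IN Λ
candidate 2: (m,n)=(-3,-9) → π∥ = -3-9·β ≈ -41.1246, π⊥ = -3-9·β' ≈ -0.8754 ∈ [-1.4, 0.2) ⇒ IN Λ
candidate 3: (m,n)=(2,9) → π∥ = 2+9·β ≈ 40.1246, π⊥ = 2+9·β' ≈ -0.1246 ∈ [-1.4, 0.2) ⇒ IN Λ
candidate 4: (m,n)=(-4,-17) → π∥ = -4-17·β ≈ -76.0132, π⊥ = -4-17·β' ≈ 0.0132 ∈ [-1.4, 0.2) ⇒ IN Λ
candidate 5: (m,n)=(-4,-1) → π∥ = -4-1·β ≈ -8.2361, π⊥ = -4-1·β' ≈ -3.7639 ∉ [-1.4, 0.2) ⇒ out
candidate 6: (m,n)=(14,4) → π∥ = 14+4·β ≈ 30.9443, π⊥ = 14+4·β' ≈ 13.0557 ∉ [-1.4, 0.2) ⇒ out
candidate 7: (m,n)=(11,-11) → π∥ = 11-11·β ≈ -35.5967, π⊥ = 11-11·β' ≈ 13.5967 ∉ [-1.4, 0.2) ⇒ out
candidate 8: (m,n)=(2,10) → π∥ = 2+10·β ≈ 44.3607, π⊥ = 2+10·β' ≈ -0.3607 ∈ [-1.4, 0.2) ⇒ IN Λ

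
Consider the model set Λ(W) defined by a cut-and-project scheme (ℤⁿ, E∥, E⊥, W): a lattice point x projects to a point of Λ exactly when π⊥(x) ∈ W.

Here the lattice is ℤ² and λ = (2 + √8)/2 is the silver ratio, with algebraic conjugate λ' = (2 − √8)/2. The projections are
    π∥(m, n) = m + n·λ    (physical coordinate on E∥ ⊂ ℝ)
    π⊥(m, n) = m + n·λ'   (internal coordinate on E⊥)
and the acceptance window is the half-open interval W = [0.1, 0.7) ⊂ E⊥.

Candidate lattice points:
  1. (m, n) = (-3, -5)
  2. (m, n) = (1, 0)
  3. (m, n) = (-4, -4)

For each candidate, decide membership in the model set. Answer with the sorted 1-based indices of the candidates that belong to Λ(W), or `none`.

none

Compute λ' = (2−√8)/2 = -0.414214, so π⊥(m,n) = m -0.414214·n.
#1 (-3,-5): internal coord -3 + (-5)·λ' = -0.928932; -0.928932 ∉ [0.1, 0.7) → out
#2 (1,0): internal coord 1 + (0)·λ' = +1.000000; +1.000000 ∉ [0.1, 0.7) → out
#3 (-4,-4): internal coord -4 + (-4)·λ' = -2.343146; -2.343146 ∉ [0.1, 0.7) → out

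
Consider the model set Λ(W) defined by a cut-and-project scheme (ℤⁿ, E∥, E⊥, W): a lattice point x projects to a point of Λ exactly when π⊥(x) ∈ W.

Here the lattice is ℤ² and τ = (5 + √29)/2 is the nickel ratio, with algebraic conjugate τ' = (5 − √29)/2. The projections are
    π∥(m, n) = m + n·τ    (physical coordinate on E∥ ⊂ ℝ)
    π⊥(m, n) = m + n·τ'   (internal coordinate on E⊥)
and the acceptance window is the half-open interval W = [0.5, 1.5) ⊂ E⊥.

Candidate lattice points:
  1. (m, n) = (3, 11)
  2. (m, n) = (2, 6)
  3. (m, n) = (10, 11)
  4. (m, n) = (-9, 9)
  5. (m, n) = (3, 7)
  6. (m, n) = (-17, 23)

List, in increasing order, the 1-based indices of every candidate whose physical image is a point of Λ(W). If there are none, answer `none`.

1, 2

Compute τ' = (5−√29)/2 = -0.19258, so π⊥(m,n) = m -0.19258·n.
[1] lift (3,11): star map gives 0.88159; window check 0.5 ≤ 0.88159 < 1.5 is true → IN Λ
[2] lift (2,6): star map gives 0.84451; window check 0.5 ≤ 0.84451 < 1.5 is true → IN Λ
[3] lift (10,11): star map gives 7.88159; window check 0.5 ≤ 7.88159 < 1.5 is false → out
[4] lift (-9,9): star map gives -10.73324; window check 0.5 ≤ -10.73324 < 1.5 is false → out
[5] lift (3,7): star map gives 1.65192; window check 0.5 ≤ 1.65192 < 1.5 is false → out
[6] lift (-17,23): star map gives -21.42940; window check 0.5 ≤ -21.42940 < 1.5 is false → out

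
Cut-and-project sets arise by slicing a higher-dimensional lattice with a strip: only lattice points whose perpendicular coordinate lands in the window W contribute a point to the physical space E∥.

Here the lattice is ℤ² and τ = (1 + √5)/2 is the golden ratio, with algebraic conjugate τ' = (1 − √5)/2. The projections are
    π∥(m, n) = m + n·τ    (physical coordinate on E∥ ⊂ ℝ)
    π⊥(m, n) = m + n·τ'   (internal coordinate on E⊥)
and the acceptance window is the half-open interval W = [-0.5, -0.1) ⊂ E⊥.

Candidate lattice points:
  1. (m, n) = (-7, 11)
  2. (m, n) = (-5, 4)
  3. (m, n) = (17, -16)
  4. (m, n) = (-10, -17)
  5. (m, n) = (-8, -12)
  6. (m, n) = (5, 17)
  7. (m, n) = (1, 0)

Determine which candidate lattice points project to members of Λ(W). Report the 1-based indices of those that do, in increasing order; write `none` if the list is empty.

none

Numerically τ ≈ 1.61803 and τ' = −1/τ ≈ -0.61803.
candidate 1: (m,n)=(-7,11) → π∥ = -7+11·τ ≈ 10.79837, π⊥ = -7+11·τ' ≈ -13.79837 ∉ [-0.5, -0.1) ⇒ out
candidate 2: (m,n)=(-5,4) → π∥ = -5+4·τ ≈ 1.47214, π⊥ = -5+4·τ' ≈ -7.47214 ∉ [-0.5, -0.1) ⇒ out
candidate 3: (m,n)=(17,-16) → π∥ = 17-16·τ ≈ -8.88854, π⊥ = 17-16·τ' ≈ 26.88854 ∉ [-0.5, -0.1) ⇒ out
candidate 4: (m,n)=(-10,-17) → π∥ = -10-17·τ ≈ -37.50658, π⊥ = -10-17·τ' ≈ 0.50658 ∉ [-0.5, -0.1) ⇒ out
candidate 5: (m,n)=(-8,-12) → π∥ = -8-12·τ ≈ -27.41641, π⊥ = -8-12·τ' ≈ -0.58359 ∉ [-0.5, -0.1) ⇒ out
candidate 6: (m,n)=(5,17) → π∥ = 5+17·τ ≈ 32.50658, π⊥ = 5+17·τ' ≈ -5.50658 ∉ [-0.5, -0.1) ⇒ out
candidate 7: (m,n)=(1,0) → π∥ = 1+0·τ ≈ 1.00000, π⊥ = 1+0·τ' ≈ 1.00000 ∉ [-0.5, -0.1) ⇒ out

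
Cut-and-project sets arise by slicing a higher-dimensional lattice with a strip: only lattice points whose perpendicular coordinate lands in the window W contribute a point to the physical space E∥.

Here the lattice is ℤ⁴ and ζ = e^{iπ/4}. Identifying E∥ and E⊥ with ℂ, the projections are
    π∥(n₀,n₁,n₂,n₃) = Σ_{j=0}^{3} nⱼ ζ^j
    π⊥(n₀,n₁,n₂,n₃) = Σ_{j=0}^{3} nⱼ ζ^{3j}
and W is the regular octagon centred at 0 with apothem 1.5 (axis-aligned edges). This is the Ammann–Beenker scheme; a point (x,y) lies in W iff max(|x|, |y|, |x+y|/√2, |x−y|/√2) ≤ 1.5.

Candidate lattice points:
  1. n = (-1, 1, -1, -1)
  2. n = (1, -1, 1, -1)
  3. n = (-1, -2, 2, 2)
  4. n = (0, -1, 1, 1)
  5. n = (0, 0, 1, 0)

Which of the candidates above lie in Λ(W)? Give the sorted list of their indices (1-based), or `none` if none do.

5

Internal map: ζ^{3j} for j=0..3 gives (1,0), (−√2/2,√2/2), (0,−1), (√2/2,√2/2).
#1 (-1, 1, -1, -1): internal (-2.4142, 1.0000); octagon support 2.4142 vs apothem 1.5 → ∉ W
#2 (1, -1, 1, -1): internal (1.0000, -2.4142); octagon support 2.4142 vs apothem 1.5 → ∉ W
#3 (-1, -2, 2, 2): internal (1.8284, -2.0000); octagon support 2.7071 vs apothem 1.5 → ∉ W
#4 (0, -1, 1, 1): internal (1.4142, -1.0000); octagon support 1.7071 vs apothem 1.5 → ∉ W
#5 (0, 0, 1, 0): internal (0.0000, -1.0000); octagon support 1.0000 vs apothem 1.5 → ∈ W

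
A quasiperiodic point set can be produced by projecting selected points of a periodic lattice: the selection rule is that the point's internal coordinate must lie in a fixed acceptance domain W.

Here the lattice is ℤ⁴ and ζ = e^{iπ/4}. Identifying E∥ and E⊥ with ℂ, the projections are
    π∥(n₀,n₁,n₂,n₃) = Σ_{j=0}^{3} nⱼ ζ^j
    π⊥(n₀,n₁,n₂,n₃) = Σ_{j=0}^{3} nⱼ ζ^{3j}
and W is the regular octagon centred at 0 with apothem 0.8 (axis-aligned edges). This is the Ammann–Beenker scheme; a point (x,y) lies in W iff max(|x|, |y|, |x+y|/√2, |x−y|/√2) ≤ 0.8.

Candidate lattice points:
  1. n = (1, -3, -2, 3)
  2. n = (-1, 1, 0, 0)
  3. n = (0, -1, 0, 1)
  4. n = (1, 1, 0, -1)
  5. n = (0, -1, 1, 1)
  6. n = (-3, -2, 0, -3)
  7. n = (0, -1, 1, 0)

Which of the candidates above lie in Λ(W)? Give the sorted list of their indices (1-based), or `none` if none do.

With ζ = e^{iπ/4} the internal vectors are ζ^0,ζ^3,ζ^6,ζ^9.
#1 (1, -3, -2, 3): internal (5.24264, 2.00000); octagon support 5.24264 vs apothem 0.8 → ∉ W
#2 (-1, 1, 0, 0): internal (-1.70711, 0.70711); octagon support 1.70711 vs apothem 0.8 → ∉ W
#3 (0, -1, 0, 1): internal (1.41421, 0.00000); octagon support 1.41421 vs apothem 0.8 → ∉ W
#4 (1, 1, 0, -1): internal (-0.41421, 0.00000); octagon support 0.41421 vs apothem 0.8 → ∈ W
#5 (0, -1, 1, 1): internal (1.41421, -1.00000); octagon support 1.70711 vs apothem 0.8 → ∉ W
#6 (-3, -2, 0, -3): internal (-3.70711, -3.53553); octagon support 5.12132 vs apothem 0.8 → ∉ W
#7 (0, -1, 1, 0): internal (0.70711, -1.70711); octagon support 1.70711 vs apothem 0.8 → ∉ W

4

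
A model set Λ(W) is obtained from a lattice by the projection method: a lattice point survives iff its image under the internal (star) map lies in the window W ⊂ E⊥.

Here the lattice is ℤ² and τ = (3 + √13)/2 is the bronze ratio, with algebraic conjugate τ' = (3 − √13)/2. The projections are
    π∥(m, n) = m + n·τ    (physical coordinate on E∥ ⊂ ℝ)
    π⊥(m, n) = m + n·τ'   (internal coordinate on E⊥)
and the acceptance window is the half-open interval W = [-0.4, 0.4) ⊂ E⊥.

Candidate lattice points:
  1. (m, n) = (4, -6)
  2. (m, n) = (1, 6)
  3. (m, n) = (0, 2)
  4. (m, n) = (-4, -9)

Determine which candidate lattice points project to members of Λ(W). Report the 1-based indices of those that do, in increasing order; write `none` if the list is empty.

Numerically τ ≈ 3.302776 and τ' = −1/τ ≈ -0.302776.
[1] lift (4,-6): star map gives 5.816654; window check -0.4 ≤ 5.816654 < 0.4 is false → out
[2] lift (1,6): star map gives -0.816654; window check -0.4 ≤ -0.816654 < 0.4 is false → out
[3] lift (0,2): star map gives -0.605551; window check -0.4 ≤ -0.605551 < 0.4 is false → out
[4] lift (-4,-9): star map gives -1.275019; window check -0.4 ≤ -1.275019 < 0.4 is false → out

none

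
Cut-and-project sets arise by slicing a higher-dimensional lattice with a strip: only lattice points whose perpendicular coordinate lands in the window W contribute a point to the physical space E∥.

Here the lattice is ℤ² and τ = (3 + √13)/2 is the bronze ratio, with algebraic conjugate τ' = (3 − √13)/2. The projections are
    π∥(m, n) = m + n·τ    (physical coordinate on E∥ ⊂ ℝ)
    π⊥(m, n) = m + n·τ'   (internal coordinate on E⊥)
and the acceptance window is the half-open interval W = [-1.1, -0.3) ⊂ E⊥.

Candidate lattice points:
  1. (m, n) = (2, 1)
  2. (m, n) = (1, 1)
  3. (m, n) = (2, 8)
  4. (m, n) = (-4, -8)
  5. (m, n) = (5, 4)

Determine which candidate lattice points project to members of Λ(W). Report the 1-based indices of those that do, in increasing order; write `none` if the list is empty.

3

Compute τ' = (3−√13)/2 = -0.30278, so π⊥(m,n) = m -0.30278·n.
#1 (2,1): internal coord 2 + (1)·τ' = +1.69722; +1.69722 ∉ [-1.1, -0.3) → out
#2 (1,1): internal coord 1 + (1)·τ' = +0.69722; +0.69722 ∉ [-1.1, -0.3) → out
#3 (2,8): internal coord 2 + (8)·τ' = -0.42221; -0.42221 ∈ [-1.1, -0.3) → IN Λ
#4 (-4,-8): internal coord -4 + (-8)·τ' = -1.57779; -1.57779 ∉ [-1.1, -0.3) → out
#5 (5,4): internal coord 5 + (4)·τ' = +3.78890; +3.78890 ∉ [-1.1, -0.3) → out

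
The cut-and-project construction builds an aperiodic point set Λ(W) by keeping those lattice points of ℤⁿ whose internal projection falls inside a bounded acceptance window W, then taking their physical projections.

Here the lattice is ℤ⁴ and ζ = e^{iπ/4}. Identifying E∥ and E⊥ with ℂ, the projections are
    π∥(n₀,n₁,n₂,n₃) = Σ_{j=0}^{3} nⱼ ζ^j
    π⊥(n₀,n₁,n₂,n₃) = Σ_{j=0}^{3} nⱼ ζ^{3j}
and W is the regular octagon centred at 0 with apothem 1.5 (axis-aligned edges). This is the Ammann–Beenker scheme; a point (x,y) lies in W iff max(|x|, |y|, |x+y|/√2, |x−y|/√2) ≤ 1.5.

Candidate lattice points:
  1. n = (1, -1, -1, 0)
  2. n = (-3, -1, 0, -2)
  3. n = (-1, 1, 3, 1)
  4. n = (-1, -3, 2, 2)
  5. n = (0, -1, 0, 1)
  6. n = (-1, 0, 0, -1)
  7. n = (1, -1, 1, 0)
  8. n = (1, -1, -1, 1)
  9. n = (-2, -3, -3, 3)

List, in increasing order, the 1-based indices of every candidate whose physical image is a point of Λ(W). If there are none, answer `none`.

5

π⊥(n) = n₀ + n₁ζ³ + n₂ζ⁶ + n₃ζ⁹ where ζ = e^{iπ/4}.
#1 (1, -1, -1, 0): internal (1.707107, 0.292893); octagon support 1.707107 vs apothem 1.5 → ∉ W
#2 (-3, -1, 0, -2): internal (-3.707107, -2.121320); octagon support 4.121320 vs apothem 1.5 → ∉ W
#3 (-1, 1, 3, 1): internal (-1.000000, -1.585786); octagon support 1.828427 vs apothem 1.5 → ∉ W
#4 (-1, -3, 2, 2): internal (2.535534, -2.707107); octagon support 3.707107 vs apothem 1.5 → ∉ W
#5 (0, -1, 0, 1): internal (1.414214, 0.000000); octagon support 1.414214 vs apothem 1.5 → ∈ W
#6 (-1, 0, 0, -1): internal (-1.707107, -0.707107); octagon support 1.707107 vs apothem 1.5 → ∉ W
#7 (1, -1, 1, 0): internal (1.707107, -1.707107); octagon support 2.414214 vs apothem 1.5 → ∉ W
#8 (1, -1, -1, 1): internal (2.414214, 1.000000); octagon support 2.414214 vs apothem 1.5 → ∉ W
#9 (-2, -3, -3, 3): internal (2.242641, 3.000000); octagon support 3.707107 vs apothem 1.5 → ∉ W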